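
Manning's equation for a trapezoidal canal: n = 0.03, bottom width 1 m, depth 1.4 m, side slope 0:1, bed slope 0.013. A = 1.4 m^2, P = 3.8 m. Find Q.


R = A/P = 1.4/3.8 = 0.368421
Q = (1/0.03) * 1.4 * 0.368421^(2/3) * 0.013^0.5

2.7345 m^3/s


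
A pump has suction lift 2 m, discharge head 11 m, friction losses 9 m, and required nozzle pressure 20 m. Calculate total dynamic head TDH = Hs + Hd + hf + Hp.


TDH = Hs + Hd + hf + Hp = 2 + 11 + 9 + 20 = 42

42 m


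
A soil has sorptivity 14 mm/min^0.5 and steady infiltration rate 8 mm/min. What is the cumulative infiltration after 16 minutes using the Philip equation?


F = S*sqrt(t) + A*t
F = 14*sqrt(16) + 8*16
F = 14*4.000000 + 128

184.0000 mm


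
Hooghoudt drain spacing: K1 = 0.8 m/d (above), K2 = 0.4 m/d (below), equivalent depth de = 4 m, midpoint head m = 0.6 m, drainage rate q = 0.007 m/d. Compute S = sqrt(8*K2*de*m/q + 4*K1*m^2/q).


S^2 = 8*K2*de*m/q + 4*K1*m^2/q
S^2 = 8*0.4*4*0.6/0.007 + 4*0.8*0.6^2/0.007
S = sqrt(1261.7143)

35.5206 m


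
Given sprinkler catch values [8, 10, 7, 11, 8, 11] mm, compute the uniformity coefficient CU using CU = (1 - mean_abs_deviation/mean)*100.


mean = 9.166667 mm
MAD = 1.500000 mm
CU = (1 - 1.500000/9.166667)*100

83.6364 %


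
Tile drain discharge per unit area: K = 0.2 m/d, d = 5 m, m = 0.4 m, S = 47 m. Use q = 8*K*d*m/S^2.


q = 8*K*d*m/S^2
q = 8*0.2*5*0.4/47^2
q = 3.2000 / 2209

0.0014 m/d


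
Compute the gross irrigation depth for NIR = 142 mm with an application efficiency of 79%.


Ea = 79% = 0.79
GID = NIR / Ea = 142 / 0.79 = 179.7468 mm

179.7468 mm


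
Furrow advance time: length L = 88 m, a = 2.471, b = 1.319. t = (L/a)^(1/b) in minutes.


t = (L/a)^(1/b)
t = (88/2.471)^(1/1.319)
t = 35.613112^(1/1.319)

15.0091 min


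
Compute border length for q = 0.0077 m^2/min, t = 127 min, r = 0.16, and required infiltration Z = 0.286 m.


L = q*t/((1+r)*Z)
L = 0.0077*127/((1+0.16)*0.286)
L = 0.9779/0.33176

2.9476 m


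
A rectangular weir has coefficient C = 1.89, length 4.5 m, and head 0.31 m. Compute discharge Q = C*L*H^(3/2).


Q = C * L * H^(3/2) = 1.89 * 4.5 * 0.31^1.5 = 1.89 * 4.5 * 0.172601

1.4680 m^3/s


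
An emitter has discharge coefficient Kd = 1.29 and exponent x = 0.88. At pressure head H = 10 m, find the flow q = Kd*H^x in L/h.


q = Kd * H^x = 1.29 * 10^0.88 = 1.29 * 7.585776

9.7857 L/h


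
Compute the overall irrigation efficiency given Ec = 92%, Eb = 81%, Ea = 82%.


Ec = 0.92, Eb = 0.81, Ea = 0.82
E = 0.92 * 0.81 * 0.82 * 100 = 61.1064%

61.1064 %


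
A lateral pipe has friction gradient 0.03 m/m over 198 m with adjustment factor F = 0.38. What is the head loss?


hf = J * L * F = 0.03 * 198 * 0.38 = 2.2572 m

2.2572 m


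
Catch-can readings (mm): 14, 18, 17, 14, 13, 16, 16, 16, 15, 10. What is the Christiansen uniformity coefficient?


mean = 14.900000 mm
MAD = 1.720000 mm
CU = (1 - 1.720000/14.900000)*100

88.4564 %


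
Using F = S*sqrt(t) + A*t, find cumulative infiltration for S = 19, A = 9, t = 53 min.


F = S*sqrt(t) + A*t
F = 19*sqrt(53) + 9*53
F = 19*7.280110 + 477

615.3221 mm


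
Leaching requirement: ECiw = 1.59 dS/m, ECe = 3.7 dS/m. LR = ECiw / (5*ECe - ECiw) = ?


LR = ECiw / (5*ECe - ECiw)
LR = 1.59 / (5*3.7 - 1.59)
LR = 1.59 / 16.9100

0.0940


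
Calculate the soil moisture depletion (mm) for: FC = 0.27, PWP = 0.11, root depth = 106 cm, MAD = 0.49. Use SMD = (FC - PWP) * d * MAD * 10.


SMD = (FC - PWP) * d * MAD * 10
SMD = (0.27 - 0.11) * 106 * 0.49 * 10
SMD = 0.1600 * 106 * 0.49 * 10

83.1040 mm


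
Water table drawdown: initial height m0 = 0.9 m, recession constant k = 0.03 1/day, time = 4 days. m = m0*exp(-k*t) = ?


m = m0 * exp(-k*t)
m = 0.9 * exp(-0.03 * 4)
m = 0.9 * exp(-0.1200)

0.7982 m


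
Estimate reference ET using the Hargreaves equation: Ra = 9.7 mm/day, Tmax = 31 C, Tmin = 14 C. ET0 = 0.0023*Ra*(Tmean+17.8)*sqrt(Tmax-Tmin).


Tmean = (Tmax + Tmin)/2 = (31 + 14)/2 = 22.5
ET0 = 0.0023 * 9.7 * (22.5 + 17.8) * sqrt(31 - 14)
ET0 = 0.0023 * 9.7 * 40.3 * 4.123106

3.7071 mm/day


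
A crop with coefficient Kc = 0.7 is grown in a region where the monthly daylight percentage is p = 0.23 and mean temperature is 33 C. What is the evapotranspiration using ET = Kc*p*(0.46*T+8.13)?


ET = Kc * p * (0.46*T + 8.13)
ET = 0.7 * 0.23 * (0.46*33 + 8.13)
ET = 0.7 * 0.23 * 23.3100

3.7529 mm/day


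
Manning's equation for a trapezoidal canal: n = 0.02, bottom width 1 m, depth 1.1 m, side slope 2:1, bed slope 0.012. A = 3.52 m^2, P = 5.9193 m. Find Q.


R = A/P = 3.52/5.9193 = 0.594665
Q = (1/0.02) * 3.52 * 0.594665^(2/3) * 0.012^0.5

13.6338 m^3/s


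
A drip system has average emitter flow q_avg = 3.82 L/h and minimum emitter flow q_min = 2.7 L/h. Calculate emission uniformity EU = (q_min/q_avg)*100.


EU = (q_min/q_avg)*100 = (2.7/3.82)*100 = 70.6806%

70.6806 %


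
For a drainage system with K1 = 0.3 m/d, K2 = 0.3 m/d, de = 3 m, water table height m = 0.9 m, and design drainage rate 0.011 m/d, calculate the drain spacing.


S^2 = 8*K2*de*m/q + 4*K1*m^2/q
S^2 = 8*0.3*3*0.9/0.011 + 4*0.3*0.9^2/0.011
S = sqrt(677.4545)

26.0280 m


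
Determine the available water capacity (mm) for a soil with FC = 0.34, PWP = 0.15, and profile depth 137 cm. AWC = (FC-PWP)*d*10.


AWC = (FC - PWP) * d * 10
AWC = (0.34 - 0.15) * 137 * 10
AWC = 0.1900 * 137 * 10

260.3000 mm


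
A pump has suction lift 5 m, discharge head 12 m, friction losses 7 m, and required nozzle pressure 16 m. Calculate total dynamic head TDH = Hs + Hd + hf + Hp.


TDH = Hs + Hd + hf + Hp = 5 + 12 + 7 + 16 = 40

40 m


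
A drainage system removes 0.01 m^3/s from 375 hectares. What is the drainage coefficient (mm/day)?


DC = Q * 86400 / (A * 10000) * 1000
DC = 0.01 * 86400 / (375 * 10000) * 1000
DC = 864000.0000 / 3750000

0.2304 mm/day


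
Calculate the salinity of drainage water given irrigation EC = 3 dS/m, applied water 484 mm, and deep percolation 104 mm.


EC_dw = EC_iw * D_iw / D_dw
EC_dw = 3 * 484 / 104
EC_dw = 1452 / 104

13.9615 dS/m


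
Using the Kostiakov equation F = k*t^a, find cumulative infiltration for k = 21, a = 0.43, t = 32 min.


F = k * t^a = 21 * 32^0.43
F = 21 * 4.438278

93.2038 mm


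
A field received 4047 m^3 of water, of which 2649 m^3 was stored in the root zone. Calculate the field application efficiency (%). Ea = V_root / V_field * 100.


Ea = V_root / V_field * 100 = 2649 / 4047 * 100 = 65.4559%

65.4559 %


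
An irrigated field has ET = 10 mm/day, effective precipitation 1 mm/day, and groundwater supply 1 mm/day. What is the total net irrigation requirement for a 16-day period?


Daily deficit = ET - Pe - GW = 10 - 1 - 1 = 8 mm/day
NIR = 8 * 16 = 128 mm

128.0000 mm


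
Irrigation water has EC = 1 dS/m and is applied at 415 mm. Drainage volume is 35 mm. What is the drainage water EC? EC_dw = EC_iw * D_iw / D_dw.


EC_dw = EC_iw * D_iw / D_dw
EC_dw = 1 * 415 / 35
EC_dw = 415 / 35

11.8571 dS/m


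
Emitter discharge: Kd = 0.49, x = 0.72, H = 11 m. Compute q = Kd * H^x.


q = Kd * H^x = 0.49 * 11^0.72 = 0.49 * 5.620860

2.7542 L/h


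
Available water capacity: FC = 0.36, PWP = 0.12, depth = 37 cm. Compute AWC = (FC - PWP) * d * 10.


AWC = (FC - PWP) * d * 10
AWC = (0.36 - 0.12) * 37 * 10
AWC = 0.2400 * 37 * 10

88.8000 mm


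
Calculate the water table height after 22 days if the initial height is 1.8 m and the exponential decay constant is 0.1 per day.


m = m0 * exp(-k*t)
m = 1.8 * exp(-0.1 * 22)
m = 1.8 * exp(-2.2000)

0.1994 m


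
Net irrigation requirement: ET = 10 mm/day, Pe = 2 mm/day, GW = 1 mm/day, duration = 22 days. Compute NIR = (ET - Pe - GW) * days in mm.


Daily deficit = ET - Pe - GW = 10 - 2 - 1 = 7 mm/day
NIR = 7 * 22 = 154 mm

154.0000 mm


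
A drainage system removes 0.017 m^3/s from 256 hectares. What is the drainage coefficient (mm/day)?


DC = Q * 86400 / (A * 10000) * 1000
DC = 0.017 * 86400 / (256 * 10000) * 1000
DC = 1468800.0000 / 2560000

0.5738 mm/day


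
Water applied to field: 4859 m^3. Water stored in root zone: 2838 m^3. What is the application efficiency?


Ea = V_root / V_field * 100 = 2838 / 4859 * 100 = 58.4071%

58.4071 %


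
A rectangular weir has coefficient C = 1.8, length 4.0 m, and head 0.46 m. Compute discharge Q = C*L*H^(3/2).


Q = C * L * H^(3/2) = 1.8 * 4.0 * 0.46^1.5 = 1.8 * 4.0 * 0.311987

2.2463 m^3/s


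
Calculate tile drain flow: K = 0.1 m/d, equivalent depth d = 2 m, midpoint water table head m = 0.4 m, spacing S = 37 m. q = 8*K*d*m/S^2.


q = 8*K*d*m/S^2
q = 8*0.1*2*0.4/37^2
q = 0.6400 / 1369

4.6749e-04 m/d


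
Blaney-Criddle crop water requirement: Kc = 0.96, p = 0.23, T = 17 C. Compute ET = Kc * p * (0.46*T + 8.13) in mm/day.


ET = Kc * p * (0.46*T + 8.13)
ET = 0.96 * 0.23 * (0.46*17 + 8.13)
ET = 0.96 * 0.23 * 15.9500

3.5218 mm/day


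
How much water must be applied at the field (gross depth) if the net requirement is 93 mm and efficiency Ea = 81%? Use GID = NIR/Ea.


Ea = 81% = 0.81
GID = NIR / Ea = 93 / 0.81 = 114.8148 mm

114.8148 mm


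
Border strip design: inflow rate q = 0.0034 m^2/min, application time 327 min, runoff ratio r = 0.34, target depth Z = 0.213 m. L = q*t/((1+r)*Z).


L = q*t/((1+r)*Z)
L = 0.0034*327/((1+0.34)*0.213)
L = 1.1118/0.28542

3.8953 m


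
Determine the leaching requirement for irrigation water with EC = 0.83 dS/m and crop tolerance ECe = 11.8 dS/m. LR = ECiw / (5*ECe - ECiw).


LR = ECiw / (5*ECe - ECiw)
LR = 0.83 / (5*11.8 - 0.83)
LR = 0.83 / 58.1700

0.0143


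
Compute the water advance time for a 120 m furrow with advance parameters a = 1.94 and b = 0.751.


t = (L/a)^(1/b)
t = (120/1.94)^(1/0.751)
t = 61.855670^(1/0.751)

242.8430 min


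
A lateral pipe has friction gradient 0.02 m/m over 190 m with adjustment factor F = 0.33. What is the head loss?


hf = J * L * F = 0.02 * 190 * 0.33 = 1.2540 m

1.2540 m


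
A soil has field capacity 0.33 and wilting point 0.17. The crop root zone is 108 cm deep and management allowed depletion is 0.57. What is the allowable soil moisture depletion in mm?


SMD = (FC - PWP) * d * MAD * 10
SMD = (0.33 - 0.17) * 108 * 0.57 * 10
SMD = 0.1600 * 108 * 0.57 * 10

98.4960 mm


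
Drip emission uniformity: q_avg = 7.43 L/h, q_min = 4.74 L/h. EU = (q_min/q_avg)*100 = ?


EU = (q_min/q_avg)*100 = (4.74/7.43)*100 = 63.7954%

63.7954 %


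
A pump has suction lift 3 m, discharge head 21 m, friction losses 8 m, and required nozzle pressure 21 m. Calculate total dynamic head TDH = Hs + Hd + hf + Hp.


TDH = Hs + Hd + hf + Hp = 3 + 21 + 8 + 21 = 53

53 m


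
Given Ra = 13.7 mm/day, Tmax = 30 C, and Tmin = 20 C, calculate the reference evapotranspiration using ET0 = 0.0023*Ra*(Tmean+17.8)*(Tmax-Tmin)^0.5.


Tmean = (Tmax + Tmin)/2 = (30 + 20)/2 = 25.0
ET0 = 0.0023 * 13.7 * (25.0 + 17.8) * sqrt(30 - 20)
ET0 = 0.0023 * 13.7 * 42.8 * 3.162278

4.2647 mm/day


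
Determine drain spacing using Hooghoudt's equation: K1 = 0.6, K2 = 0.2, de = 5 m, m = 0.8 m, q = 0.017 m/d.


S^2 = 8*K2*de*m/q + 4*K1*m^2/q
S^2 = 8*0.2*5*0.8/0.017 + 4*0.6*0.8^2/0.017
S = sqrt(466.8235)

21.6061 m


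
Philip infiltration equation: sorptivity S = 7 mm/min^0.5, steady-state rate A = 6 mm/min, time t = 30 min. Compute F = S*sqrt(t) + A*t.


F = S*sqrt(t) + A*t
F = 7*sqrt(30) + 6*30
F = 7*5.477226 + 180

218.3406 mm


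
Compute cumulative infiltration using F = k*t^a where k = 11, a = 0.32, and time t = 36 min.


F = k * t^a = 11 * 36^0.32
F = 11 * 3.147870

34.6266 mm


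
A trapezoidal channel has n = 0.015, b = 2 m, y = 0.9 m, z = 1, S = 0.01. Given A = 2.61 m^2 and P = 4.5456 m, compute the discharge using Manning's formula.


R = A/P = 2.61/4.5456 = 0.574182
Q = (1/0.015) * 2.61 * 0.574182^(2/3) * 0.01^0.5

12.0203 m^3/s


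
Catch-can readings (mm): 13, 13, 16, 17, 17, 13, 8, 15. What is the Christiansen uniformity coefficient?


mean = 14.000000 mm
MAD = 2.250000 mm
CU = (1 - 2.250000/14.000000)*100

83.9286 %


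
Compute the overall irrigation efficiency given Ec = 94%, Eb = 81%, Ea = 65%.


Ec = 0.94, Eb = 0.81, Ea = 0.65
E = 0.94 * 0.81 * 0.65 * 100 = 49.4910%

49.4910 %


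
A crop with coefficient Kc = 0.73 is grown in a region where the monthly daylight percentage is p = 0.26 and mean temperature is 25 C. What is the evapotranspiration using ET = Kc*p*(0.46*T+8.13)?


ET = Kc * p * (0.46*T + 8.13)
ET = 0.73 * 0.26 * (0.46*25 + 8.13)
ET = 0.73 * 0.26 * 19.6300

3.7258 mm/day


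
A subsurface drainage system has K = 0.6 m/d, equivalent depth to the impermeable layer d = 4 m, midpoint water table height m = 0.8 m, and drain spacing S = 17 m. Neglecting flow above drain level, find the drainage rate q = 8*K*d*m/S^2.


q = 8*K*d*m/S^2
q = 8*0.6*4*0.8/17^2
q = 15.3600 / 289

0.0531 m/d


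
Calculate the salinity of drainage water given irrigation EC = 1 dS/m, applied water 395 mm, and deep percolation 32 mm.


EC_dw = EC_iw * D_iw / D_dw
EC_dw = 1 * 395 / 32
EC_dw = 395 / 32

12.3438 dS/m


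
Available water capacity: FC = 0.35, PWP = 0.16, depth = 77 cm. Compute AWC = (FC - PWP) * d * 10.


AWC = (FC - PWP) * d * 10
AWC = (0.35 - 0.16) * 77 * 10
AWC = 0.1900 * 77 * 10

146.3000 mm


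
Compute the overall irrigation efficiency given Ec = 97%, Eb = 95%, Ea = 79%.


Ec = 0.97, Eb = 0.95, Ea = 0.79
E = 0.97 * 0.95 * 0.79 * 100 = 72.7985%

72.7985 %


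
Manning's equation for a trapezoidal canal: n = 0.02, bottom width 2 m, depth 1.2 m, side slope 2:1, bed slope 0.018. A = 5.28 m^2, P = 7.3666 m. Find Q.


R = A/P = 5.28/7.3666 = 0.716749
Q = (1/0.02) * 5.28 * 0.716749^(2/3) * 0.018^0.5

28.3673 m^3/s


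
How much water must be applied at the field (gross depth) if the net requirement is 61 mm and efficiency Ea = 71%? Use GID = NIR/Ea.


Ea = 71% = 0.71
GID = NIR / Ea = 61 / 0.71 = 85.9155 mm

85.9155 mm


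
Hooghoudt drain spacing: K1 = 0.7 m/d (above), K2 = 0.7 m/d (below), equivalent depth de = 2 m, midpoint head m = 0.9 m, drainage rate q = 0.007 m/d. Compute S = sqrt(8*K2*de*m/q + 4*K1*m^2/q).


S^2 = 8*K2*de*m/q + 4*K1*m^2/q
S^2 = 8*0.7*2*0.9/0.007 + 4*0.7*0.9^2/0.007
S = sqrt(1764.0000)

42.0000 m


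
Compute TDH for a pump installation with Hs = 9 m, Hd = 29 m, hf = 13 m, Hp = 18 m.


TDH = Hs + Hd + hf + Hp = 9 + 29 + 13 + 18 = 69

69 m


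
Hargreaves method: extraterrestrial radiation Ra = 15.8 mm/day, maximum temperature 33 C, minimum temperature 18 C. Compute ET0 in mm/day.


Tmean = (Tmax + Tmin)/2 = (33 + 18)/2 = 25.5
ET0 = 0.0023 * 15.8 * (25.5 + 17.8) * sqrt(33 - 18)
ET0 = 0.0023 * 15.8 * 43.3 * 3.872983

6.0942 mm/day


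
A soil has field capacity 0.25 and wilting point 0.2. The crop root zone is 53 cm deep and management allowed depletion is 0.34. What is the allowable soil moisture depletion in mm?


SMD = (FC - PWP) * d * MAD * 10
SMD = (0.25 - 0.2) * 53 * 0.34 * 10
SMD = 0.0500 * 53 * 0.34 * 10

9.0100 mm


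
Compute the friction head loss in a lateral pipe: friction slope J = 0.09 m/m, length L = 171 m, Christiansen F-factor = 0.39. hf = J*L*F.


hf = J * L * F = 0.09 * 171 * 0.39 = 6.0021 m

6.0021 m


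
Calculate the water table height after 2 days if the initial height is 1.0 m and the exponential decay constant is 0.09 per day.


m = m0 * exp(-k*t)
m = 1.0 * exp(-0.09 * 2)
m = 1.0 * exp(-0.1800)

0.8353 m


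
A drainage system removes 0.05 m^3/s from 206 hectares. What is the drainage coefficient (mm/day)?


DC = Q * 86400 / (A * 10000) * 1000
DC = 0.05 * 86400 / (206 * 10000) * 1000
DC = 4320000.0000 / 2060000

2.0971 mm/day


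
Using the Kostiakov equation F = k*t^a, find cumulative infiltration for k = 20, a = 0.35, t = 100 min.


F = k * t^a = 20 * 100^0.35
F = 20 * 5.011872

100.2374 mm


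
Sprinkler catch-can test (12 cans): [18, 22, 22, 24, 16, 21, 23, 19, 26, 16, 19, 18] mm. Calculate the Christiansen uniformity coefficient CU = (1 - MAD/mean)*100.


mean = 20.333333 mm
MAD = 2.666667 mm
CU = (1 - 2.666667/20.333333)*100

86.8852 %


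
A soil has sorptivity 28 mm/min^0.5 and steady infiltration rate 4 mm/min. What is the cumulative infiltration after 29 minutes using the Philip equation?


F = S*sqrt(t) + A*t
F = 28*sqrt(29) + 4*29
F = 28*5.385165 + 116

266.7846 mm


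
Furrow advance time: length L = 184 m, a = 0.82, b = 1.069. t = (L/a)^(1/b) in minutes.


t = (L/a)^(1/b)
t = (184/0.82)^(1/1.069)
t = 224.390244^(1/1.069)

158.2178 min


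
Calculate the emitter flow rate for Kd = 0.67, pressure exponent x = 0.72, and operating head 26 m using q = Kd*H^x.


q = Kd * H^x = 0.67 * 26^0.72 = 0.67 * 10.441931

6.9961 L/h


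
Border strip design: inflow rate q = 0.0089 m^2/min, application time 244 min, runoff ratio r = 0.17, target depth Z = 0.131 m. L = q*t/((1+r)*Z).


L = q*t/((1+r)*Z)
L = 0.0089*244/((1+0.17)*0.131)
L = 2.1716/0.15327

14.1685 m


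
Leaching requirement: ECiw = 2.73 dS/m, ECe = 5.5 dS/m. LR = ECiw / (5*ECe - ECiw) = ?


LR = ECiw / (5*ECe - ECiw)
LR = 2.73 / (5*5.5 - 2.73)
LR = 2.73 / 24.7700

0.1102


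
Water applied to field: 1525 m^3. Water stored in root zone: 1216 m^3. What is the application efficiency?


Ea = V_root / V_field * 100 = 1216 / 1525 * 100 = 79.7377%

79.7377 %


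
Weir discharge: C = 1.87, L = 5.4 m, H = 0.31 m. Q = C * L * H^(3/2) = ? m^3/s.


Q = C * L * H^(3/2) = 1.87 * 5.4 * 0.31^1.5 = 1.87 * 5.4 * 0.172601

1.7429 m^3/s


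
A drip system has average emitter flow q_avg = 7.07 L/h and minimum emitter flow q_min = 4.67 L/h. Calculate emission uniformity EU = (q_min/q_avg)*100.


EU = (q_min/q_avg)*100 = (4.67/7.07)*100 = 66.0537%

66.0537 %


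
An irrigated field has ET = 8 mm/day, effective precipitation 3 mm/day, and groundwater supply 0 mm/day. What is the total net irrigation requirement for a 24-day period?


Daily deficit = ET - Pe - GW = 8 - 3 - 0 = 5 mm/day
NIR = 5 * 24 = 120 mm

120.0000 mm


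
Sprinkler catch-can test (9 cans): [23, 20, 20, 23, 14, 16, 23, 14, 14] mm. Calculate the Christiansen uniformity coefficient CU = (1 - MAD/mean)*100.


mean = 18.555556 mm
MAD = 3.604938 mm
CU = (1 - 3.604938/18.555556)*100

80.5722 %


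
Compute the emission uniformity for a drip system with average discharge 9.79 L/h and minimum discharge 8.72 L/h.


EU = (q_min/q_avg)*100 = (8.72/9.79)*100 = 89.0705%

89.0705 %


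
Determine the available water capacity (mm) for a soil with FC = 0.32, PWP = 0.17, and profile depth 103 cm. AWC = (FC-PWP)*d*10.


AWC = (FC - PWP) * d * 10
AWC = (0.32 - 0.17) * 103 * 10
AWC = 0.1500 * 103 * 10

154.5000 mm


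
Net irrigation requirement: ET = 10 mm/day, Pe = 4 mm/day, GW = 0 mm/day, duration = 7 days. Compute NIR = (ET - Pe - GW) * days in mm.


Daily deficit = ET - Pe - GW = 10 - 4 - 0 = 6 mm/day
NIR = 6 * 7 = 42 mm

42.0000 mm


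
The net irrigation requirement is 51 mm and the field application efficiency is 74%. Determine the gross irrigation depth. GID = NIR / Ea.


Ea = 74% = 0.74
GID = NIR / Ea = 51 / 0.74 = 68.9189 mm

68.9189 mm


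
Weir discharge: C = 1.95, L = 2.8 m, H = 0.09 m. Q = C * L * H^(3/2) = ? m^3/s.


Q = C * L * H^(3/2) = 1.95 * 2.8 * 0.09^1.5 = 1.95 * 2.8 * 0.027000

0.1474 m^3/s


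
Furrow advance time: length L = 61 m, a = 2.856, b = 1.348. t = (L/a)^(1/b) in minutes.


t = (L/a)^(1/b)
t = (61/2.856)^(1/1.348)
t = 21.358543^(1/1.348)

9.6901 min


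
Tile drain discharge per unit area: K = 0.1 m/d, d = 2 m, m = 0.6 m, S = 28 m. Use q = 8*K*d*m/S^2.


q = 8*K*d*m/S^2
q = 8*0.1*2*0.6/28^2
q = 0.9600 / 784

0.0012 m/d


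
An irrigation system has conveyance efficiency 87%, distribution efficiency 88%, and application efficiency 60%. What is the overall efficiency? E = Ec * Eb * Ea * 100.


Ec = 0.87, Eb = 0.88, Ea = 0.6
E = 0.87 * 0.88 * 0.6 * 100 = 45.9360%

45.9360 %


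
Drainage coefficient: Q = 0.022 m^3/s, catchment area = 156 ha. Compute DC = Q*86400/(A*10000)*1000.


DC = Q * 86400 / (A * 10000) * 1000
DC = 0.022 * 86400 / (156 * 10000) * 1000
DC = 1900800.0000 / 1560000

1.2185 mm/day


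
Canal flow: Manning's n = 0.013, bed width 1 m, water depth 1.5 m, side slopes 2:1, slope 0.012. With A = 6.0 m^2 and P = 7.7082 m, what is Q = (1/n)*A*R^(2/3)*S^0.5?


R = A/P = 6.0/7.7082 = 0.778392
Q = (1/0.013) * 6.0 * 0.778392^(2/3) * 0.012^0.5

42.7823 m^3/s


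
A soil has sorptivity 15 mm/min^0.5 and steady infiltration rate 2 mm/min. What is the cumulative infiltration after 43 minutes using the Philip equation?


F = S*sqrt(t) + A*t
F = 15*sqrt(43) + 2*43
F = 15*6.557439 + 86

184.3616 mm


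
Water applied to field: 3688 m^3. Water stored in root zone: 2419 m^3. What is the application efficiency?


Ea = V_root / V_field * 100 = 2419 / 3688 * 100 = 65.5911%

65.5911 %


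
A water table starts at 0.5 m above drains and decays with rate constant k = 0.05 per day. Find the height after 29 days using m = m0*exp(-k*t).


m = m0 * exp(-k*t)
m = 0.5 * exp(-0.05 * 29)
m = 0.5 * exp(-1.4500)

0.1173 m


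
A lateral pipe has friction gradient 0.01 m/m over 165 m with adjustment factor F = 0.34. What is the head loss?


hf = J * L * F = 0.01 * 165 * 0.34 = 0.5610 m

0.5610 m


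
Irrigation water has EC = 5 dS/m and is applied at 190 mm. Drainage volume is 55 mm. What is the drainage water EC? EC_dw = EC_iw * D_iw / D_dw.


EC_dw = EC_iw * D_iw / D_dw
EC_dw = 5 * 190 / 55
EC_dw = 950 / 55

17.2727 dS/m


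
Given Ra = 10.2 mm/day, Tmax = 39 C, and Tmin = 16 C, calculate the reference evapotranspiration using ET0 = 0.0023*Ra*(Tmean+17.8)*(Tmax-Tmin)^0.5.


Tmean = (Tmax + Tmin)/2 = (39 + 16)/2 = 27.5
ET0 = 0.0023 * 10.2 * (27.5 + 17.8) * sqrt(39 - 16)
ET0 = 0.0023 * 10.2 * 45.3 * 4.795832

5.0967 mm/day


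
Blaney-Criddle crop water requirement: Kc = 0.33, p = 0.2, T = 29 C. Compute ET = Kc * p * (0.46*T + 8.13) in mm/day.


ET = Kc * p * (0.46*T + 8.13)
ET = 0.33 * 0.2 * (0.46*29 + 8.13)
ET = 0.33 * 0.2 * 21.4700

1.4170 mm/day


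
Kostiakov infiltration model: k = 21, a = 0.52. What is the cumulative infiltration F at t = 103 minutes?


F = k * t^a = 21 * 103^0.52
F = 21 * 11.134619

233.8270 mm


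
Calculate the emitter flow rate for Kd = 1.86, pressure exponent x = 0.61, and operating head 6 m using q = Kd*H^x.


q = Kd * H^x = 1.86 * 6^0.61 = 1.86 * 2.983131

5.5486 L/h


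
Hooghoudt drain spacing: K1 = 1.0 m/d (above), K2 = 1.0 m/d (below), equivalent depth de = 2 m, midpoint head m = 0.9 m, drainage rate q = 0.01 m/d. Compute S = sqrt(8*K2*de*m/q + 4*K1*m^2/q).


S^2 = 8*K2*de*m/q + 4*K1*m^2/q
S^2 = 8*1.0*2*0.9/0.01 + 4*1.0*0.9^2/0.01
S = sqrt(1764.0000)

42.0000 m


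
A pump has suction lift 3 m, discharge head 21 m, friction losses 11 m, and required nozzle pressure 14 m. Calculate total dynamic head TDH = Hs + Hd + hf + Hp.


TDH = Hs + Hd + hf + Hp = 3 + 21 + 11 + 14 = 49

49 m


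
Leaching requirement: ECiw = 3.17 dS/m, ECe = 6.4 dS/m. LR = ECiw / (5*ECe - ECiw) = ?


LR = ECiw / (5*ECe - ECiw)
LR = 3.17 / (5*6.4 - 3.17)
LR = 3.17 / 28.8300

0.1100


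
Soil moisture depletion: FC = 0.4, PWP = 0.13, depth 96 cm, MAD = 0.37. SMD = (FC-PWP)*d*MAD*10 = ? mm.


SMD = (FC - PWP) * d * MAD * 10
SMD = (0.4 - 0.13) * 96 * 0.37 * 10
SMD = 0.2700 * 96 * 0.37 * 10

95.9040 mm


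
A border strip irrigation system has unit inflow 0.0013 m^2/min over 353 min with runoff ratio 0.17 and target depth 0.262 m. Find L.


L = q*t/((1+r)*Z)
L = 0.0013*353/((1+0.17)*0.262)
L = 0.4589/0.30654

1.4970 m


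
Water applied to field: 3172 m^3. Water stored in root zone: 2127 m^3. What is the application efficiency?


Ea = V_root / V_field * 100 = 2127 / 3172 * 100 = 67.0555%

67.0555 %


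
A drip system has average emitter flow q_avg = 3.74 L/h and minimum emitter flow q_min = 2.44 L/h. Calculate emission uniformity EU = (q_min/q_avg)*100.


EU = (q_min/q_avg)*100 = (2.44/3.74)*100 = 65.2406%

65.2406 %


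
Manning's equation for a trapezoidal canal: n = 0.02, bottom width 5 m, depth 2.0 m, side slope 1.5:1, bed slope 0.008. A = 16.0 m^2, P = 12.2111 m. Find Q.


R = A/P = 16.0/12.2111 = 1.310283
Q = (1/0.02) * 16.0 * 1.310283^(2/3) * 0.008^0.5

85.6798 m^3/s


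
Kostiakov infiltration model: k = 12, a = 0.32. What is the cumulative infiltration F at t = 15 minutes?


F = k * t^a = 12 * 15^0.32
F = 12 * 2.378752

28.5450 mm


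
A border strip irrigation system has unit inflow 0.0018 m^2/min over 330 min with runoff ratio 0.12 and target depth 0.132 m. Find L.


L = q*t/((1+r)*Z)
L = 0.0018*330/((1+0.12)*0.132)
L = 0.594/0.14784

4.0179 m


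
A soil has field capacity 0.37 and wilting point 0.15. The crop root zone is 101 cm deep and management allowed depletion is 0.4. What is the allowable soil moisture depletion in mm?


SMD = (FC - PWP) * d * MAD * 10
SMD = (0.37 - 0.15) * 101 * 0.4 * 10
SMD = 0.2200 * 101 * 0.4 * 10

88.8800 mm


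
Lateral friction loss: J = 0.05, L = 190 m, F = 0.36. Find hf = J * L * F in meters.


hf = J * L * F = 0.05 * 190 * 0.36 = 3.4200 m

3.4200 m


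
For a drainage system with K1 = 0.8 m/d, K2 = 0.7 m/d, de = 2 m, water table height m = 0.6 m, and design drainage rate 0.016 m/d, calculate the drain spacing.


S^2 = 8*K2*de*m/q + 4*K1*m^2/q
S^2 = 8*0.7*2*0.6/0.016 + 4*0.8*0.6^2/0.016
S = sqrt(492.0000)

22.1811 m


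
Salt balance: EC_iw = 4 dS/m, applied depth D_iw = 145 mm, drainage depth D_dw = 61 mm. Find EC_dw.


EC_dw = EC_iw * D_iw / D_dw
EC_dw = 4 * 145 / 61
EC_dw = 580 / 61

9.5082 dS/m


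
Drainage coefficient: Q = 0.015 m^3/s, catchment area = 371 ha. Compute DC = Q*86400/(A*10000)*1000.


DC = Q * 86400 / (A * 10000) * 1000
DC = 0.015 * 86400 / (371 * 10000) * 1000
DC = 1296000.0000 / 3710000

0.3493 mm/day


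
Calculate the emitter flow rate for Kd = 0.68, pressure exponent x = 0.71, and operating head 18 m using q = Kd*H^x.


q = Kd * H^x = 0.68 * 18^0.71 = 0.68 * 7.784729

5.2936 L/h


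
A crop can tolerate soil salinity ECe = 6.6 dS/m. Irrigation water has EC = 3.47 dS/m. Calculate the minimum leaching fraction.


LR = ECiw / (5*ECe - ECiw)
LR = 3.47 / (5*6.6 - 3.47)
LR = 3.47 / 29.5300

0.1175


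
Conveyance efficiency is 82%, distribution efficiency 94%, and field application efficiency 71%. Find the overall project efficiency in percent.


Ec = 0.82, Eb = 0.94, Ea = 0.71
E = 0.82 * 0.94 * 0.71 * 100 = 54.7268%

54.7268 %


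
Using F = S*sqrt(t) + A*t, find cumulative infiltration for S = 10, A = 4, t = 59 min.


F = S*sqrt(t) + A*t
F = 10*sqrt(59) + 4*59
F = 10*7.681146 + 236

312.8115 mm


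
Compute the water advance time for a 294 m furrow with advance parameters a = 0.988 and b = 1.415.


t = (L/a)^(1/b)
t = (294/0.988)^(1/1.415)
t = 297.570850^(1/1.415)

55.9913 min


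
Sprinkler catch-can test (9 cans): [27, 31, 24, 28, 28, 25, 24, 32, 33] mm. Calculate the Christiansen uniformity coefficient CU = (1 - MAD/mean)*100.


mean = 28.000000 mm
MAD = 2.666667 mm
CU = (1 - 2.666667/28.000000)*100

90.4762 %


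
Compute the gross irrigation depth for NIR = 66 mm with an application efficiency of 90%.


Ea = 90% = 0.9
GID = NIR / Ea = 66 / 0.9 = 73.3333 mm

73.3333 mm


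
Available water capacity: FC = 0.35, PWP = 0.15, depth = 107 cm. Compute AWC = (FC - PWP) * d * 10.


AWC = (FC - PWP) * d * 10
AWC = (0.35 - 0.15) * 107 * 10
AWC = 0.2000 * 107 * 10

214.0000 mm


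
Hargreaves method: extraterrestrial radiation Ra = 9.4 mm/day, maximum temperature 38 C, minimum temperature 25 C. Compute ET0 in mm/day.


Tmean = (Tmax + Tmin)/2 = (38 + 25)/2 = 31.5
ET0 = 0.0023 * 9.4 * (31.5 + 17.8) * sqrt(38 - 25)
ET0 = 0.0023 * 9.4 * 49.3 * 3.605551

3.8430 mm/day


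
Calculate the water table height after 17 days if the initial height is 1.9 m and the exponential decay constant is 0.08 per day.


m = m0 * exp(-k*t)
m = 1.9 * exp(-0.08 * 17)
m = 1.9 * exp(-1.3600)

0.4877 m


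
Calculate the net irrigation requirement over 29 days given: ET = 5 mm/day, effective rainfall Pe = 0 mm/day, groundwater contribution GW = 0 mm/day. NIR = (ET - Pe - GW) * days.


Daily deficit = ET - Pe - GW = 5 - 0 - 0 = 5 mm/day
NIR = 5 * 29 = 145 mm

145.0000 mm


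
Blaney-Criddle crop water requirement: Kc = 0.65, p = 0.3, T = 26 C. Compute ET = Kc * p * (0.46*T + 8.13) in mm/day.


ET = Kc * p * (0.46*T + 8.13)
ET = 0.65 * 0.3 * (0.46*26 + 8.13)
ET = 0.65 * 0.3 * 20.0900

3.9176 mm/day


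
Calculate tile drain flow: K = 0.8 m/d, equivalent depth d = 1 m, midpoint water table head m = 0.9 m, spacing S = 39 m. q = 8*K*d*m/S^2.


q = 8*K*d*m/S^2
q = 8*0.8*1*0.9/39^2
q = 5.7600 / 1521

0.0038 m/d


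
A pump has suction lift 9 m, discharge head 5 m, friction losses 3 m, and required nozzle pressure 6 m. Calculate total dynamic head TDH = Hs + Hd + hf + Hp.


TDH = Hs + Hd + hf + Hp = 9 + 5 + 3 + 6 = 23

23 m


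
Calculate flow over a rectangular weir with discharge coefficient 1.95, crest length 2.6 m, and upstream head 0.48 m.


Q = C * L * H^(3/2) = 1.95 * 2.6 * 0.48^1.5 = 1.95 * 2.6 * 0.332554

1.6860 m^3/s


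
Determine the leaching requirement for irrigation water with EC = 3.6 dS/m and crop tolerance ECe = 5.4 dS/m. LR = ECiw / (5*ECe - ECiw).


LR = ECiw / (5*ECe - ECiw)
LR = 3.6 / (5*5.4 - 3.6)
LR = 3.6 / 23.4000

0.1538


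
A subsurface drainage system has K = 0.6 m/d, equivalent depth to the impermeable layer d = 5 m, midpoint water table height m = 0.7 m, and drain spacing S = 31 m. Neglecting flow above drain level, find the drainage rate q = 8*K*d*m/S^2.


q = 8*K*d*m/S^2
q = 8*0.6*5*0.7/31^2
q = 16.8000 / 961

0.0175 m/d


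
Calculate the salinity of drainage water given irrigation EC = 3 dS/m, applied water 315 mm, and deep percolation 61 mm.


EC_dw = EC_iw * D_iw / D_dw
EC_dw = 3 * 315 / 61
EC_dw = 945 / 61

15.4918 dS/m


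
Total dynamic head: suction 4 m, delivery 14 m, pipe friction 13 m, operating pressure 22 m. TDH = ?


TDH = Hs + Hd + hf + Hp = 4 + 14 + 13 + 22 = 53

53 m


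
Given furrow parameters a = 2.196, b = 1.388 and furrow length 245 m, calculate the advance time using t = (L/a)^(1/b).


t = (L/a)^(1/b)
t = (245/2.196)^(1/1.388)
t = 111.566485^(1/1.388)

29.8654 min


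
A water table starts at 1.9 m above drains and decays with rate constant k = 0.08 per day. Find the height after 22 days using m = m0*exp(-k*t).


m = m0 * exp(-k*t)
m = 1.9 * exp(-0.08 * 22)
m = 1.9 * exp(-1.7600)

0.3269 m


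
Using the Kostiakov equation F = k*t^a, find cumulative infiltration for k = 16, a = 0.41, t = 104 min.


F = k * t^a = 16 * 104^0.41
F = 16 * 6.714036

107.4246 mm


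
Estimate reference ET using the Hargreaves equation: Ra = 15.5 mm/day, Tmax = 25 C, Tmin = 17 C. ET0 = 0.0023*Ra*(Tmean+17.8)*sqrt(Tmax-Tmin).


Tmean = (Tmax + Tmin)/2 = (25 + 17)/2 = 21.0
ET0 = 0.0023 * 15.5 * (21.0 + 17.8) * sqrt(25 - 17)
ET0 = 0.0023 * 15.5 * 38.8 * 2.828427

3.9123 mm/day


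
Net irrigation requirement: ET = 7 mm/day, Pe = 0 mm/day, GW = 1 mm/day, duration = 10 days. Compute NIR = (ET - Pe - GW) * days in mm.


Daily deficit = ET - Pe - GW = 7 - 0 - 1 = 6 mm/day
NIR = 6 * 10 = 60 mm

60.0000 mm


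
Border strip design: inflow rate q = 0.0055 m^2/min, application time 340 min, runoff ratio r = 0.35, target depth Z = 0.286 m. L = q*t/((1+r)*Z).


L = q*t/((1+r)*Z)
L = 0.0055*340/((1+0.35)*0.286)
L = 1.87/0.3861

4.8433 m


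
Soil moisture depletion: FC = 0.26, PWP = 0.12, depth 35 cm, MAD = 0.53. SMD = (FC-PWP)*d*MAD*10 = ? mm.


SMD = (FC - PWP) * d * MAD * 10
SMD = (0.26 - 0.12) * 35 * 0.53 * 10
SMD = 0.1400 * 35 * 0.53 * 10

25.9700 mm


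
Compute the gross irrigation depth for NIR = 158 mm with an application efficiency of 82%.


Ea = 82% = 0.82
GID = NIR / Ea = 158 / 0.82 = 192.6829 mm

192.6829 mm


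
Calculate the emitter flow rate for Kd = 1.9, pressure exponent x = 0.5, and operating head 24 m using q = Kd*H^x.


q = Kd * H^x = 1.9 * 24^0.5 = 1.9 * 4.898979

9.3081 L/h


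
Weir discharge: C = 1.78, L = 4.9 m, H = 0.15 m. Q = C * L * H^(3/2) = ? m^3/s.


Q = C * L * H^(3/2) = 1.78 * 4.9 * 0.15^1.5 = 1.78 * 4.9 * 0.058095

0.5067 m^3/s


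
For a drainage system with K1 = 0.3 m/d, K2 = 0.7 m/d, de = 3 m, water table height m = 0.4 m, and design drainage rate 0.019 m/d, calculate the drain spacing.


S^2 = 8*K2*de*m/q + 4*K1*m^2/q
S^2 = 8*0.7*3*0.4/0.019 + 4*0.3*0.4^2/0.019
S = sqrt(363.7895)

19.0733 m


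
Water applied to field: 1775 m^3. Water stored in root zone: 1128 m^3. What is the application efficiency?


Ea = V_root / V_field * 100 = 1128 / 1775 * 100 = 63.5493%

63.5493 %


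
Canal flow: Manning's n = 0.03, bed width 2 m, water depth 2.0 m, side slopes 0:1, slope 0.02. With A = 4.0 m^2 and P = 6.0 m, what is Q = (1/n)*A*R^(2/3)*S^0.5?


R = A/P = 4.0/6.0 = 0.666667
Q = (1/0.03) * 4.0 * 0.666667^(2/3) * 0.02^0.5

14.3900 m^3/s


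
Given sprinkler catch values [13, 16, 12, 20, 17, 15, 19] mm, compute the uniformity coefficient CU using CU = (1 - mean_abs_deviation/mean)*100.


mean = 16.000000 mm
MAD = 2.285714 mm
CU = (1 - 2.285714/16.000000)*100

85.7143 %


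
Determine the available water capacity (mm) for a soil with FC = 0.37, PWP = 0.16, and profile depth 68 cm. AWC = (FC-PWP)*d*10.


AWC = (FC - PWP) * d * 10
AWC = (0.37 - 0.16) * 68 * 10
AWC = 0.2100 * 68 * 10

142.8000 mm


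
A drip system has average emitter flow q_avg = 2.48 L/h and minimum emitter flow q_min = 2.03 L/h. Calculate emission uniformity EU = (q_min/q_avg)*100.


EU = (q_min/q_avg)*100 = (2.03/2.48)*100 = 81.8548%

81.8548 %


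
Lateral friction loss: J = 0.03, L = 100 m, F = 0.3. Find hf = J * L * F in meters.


hf = J * L * F = 0.03 * 100 * 0.3 = 0.9000 m

0.9000 m


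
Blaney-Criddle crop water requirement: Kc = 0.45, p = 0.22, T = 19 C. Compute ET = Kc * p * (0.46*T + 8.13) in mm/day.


ET = Kc * p * (0.46*T + 8.13)
ET = 0.45 * 0.22 * (0.46*19 + 8.13)
ET = 0.45 * 0.22 * 16.8700

1.6701 mm/day


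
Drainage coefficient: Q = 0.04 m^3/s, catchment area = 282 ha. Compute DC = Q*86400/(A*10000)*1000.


DC = Q * 86400 / (A * 10000) * 1000
DC = 0.04 * 86400 / (282 * 10000) * 1000
DC = 3456000.0000 / 2820000

1.2255 mm/day


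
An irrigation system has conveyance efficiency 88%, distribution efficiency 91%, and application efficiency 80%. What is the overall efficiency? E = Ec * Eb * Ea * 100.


Ec = 0.88, Eb = 0.91, Ea = 0.8
E = 0.88 * 0.91 * 0.8 * 100 = 64.0640%

64.0640 %


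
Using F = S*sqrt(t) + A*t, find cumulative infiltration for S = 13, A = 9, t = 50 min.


F = S*sqrt(t) + A*t
F = 13*sqrt(50) + 9*50
F = 13*7.071068 + 450

541.9239 mm


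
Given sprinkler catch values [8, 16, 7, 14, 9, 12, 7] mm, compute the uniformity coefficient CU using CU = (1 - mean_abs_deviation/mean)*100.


mean = 10.428571 mm
MAD = 3.061224 mm
CU = (1 - 3.061224/10.428571)*100

70.6458 %


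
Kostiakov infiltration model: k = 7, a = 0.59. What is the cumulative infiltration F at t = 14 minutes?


F = k * t^a = 7 * 14^0.59
F = 7 * 4.744774

33.2134 mm


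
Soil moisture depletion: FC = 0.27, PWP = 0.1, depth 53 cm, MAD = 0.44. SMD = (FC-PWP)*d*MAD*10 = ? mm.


SMD = (FC - PWP) * d * MAD * 10
SMD = (0.27 - 0.1) * 53 * 0.44 * 10
SMD = 0.1700 * 53 * 0.44 * 10

39.6440 mm


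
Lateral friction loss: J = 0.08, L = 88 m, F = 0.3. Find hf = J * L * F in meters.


hf = J * L * F = 0.08 * 88 * 0.3 = 2.1120 m

2.1120 m


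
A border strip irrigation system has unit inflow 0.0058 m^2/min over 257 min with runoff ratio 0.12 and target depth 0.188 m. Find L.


L = q*t/((1+r)*Z)
L = 0.0058*257/((1+0.12)*0.188)
L = 1.4906/0.21056

7.0792 m


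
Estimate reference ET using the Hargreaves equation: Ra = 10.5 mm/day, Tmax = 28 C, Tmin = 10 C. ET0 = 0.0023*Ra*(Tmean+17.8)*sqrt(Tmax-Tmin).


Tmean = (Tmax + Tmin)/2 = (28 + 10)/2 = 19.0
ET0 = 0.0023 * 10.5 * (19.0 + 17.8) * sqrt(28 - 10)
ET0 = 0.0023 * 10.5 * 36.8 * 4.242641

3.7705 mm/day


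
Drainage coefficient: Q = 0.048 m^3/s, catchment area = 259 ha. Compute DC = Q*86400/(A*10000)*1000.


DC = Q * 86400 / (A * 10000) * 1000
DC = 0.048 * 86400 / (259 * 10000) * 1000
DC = 4147200.0000 / 2590000

1.6012 mm/day


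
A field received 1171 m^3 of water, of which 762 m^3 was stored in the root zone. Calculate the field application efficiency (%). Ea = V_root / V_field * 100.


Ea = V_root / V_field * 100 = 762 / 1171 * 100 = 65.0726%

65.0726 %


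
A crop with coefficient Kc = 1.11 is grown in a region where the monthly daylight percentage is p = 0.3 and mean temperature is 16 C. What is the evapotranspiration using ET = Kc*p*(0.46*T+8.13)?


ET = Kc * p * (0.46*T + 8.13)
ET = 1.11 * 0.3 * (0.46*16 + 8.13)
ET = 1.11 * 0.3 * 15.4900

5.1582 mm/day


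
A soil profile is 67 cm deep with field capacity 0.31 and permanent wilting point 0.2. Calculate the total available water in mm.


AWC = (FC - PWP) * d * 10
AWC = (0.31 - 0.2) * 67 * 10
AWC = 0.1100 * 67 * 10

73.7000 mm


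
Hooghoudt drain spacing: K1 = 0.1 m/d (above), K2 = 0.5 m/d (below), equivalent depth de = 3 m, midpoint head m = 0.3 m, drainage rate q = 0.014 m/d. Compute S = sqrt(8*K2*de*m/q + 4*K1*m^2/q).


S^2 = 8*K2*de*m/q + 4*K1*m^2/q
S^2 = 8*0.5*3*0.3/0.014 + 4*0.1*0.3^2/0.014
S = sqrt(259.7143)

16.1157 m


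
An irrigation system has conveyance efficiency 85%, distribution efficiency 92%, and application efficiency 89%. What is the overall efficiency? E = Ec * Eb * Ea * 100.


Ec = 0.85, Eb = 0.92, Ea = 0.89
E = 0.85 * 0.92 * 0.89 * 100 = 69.5980%

69.5980 %


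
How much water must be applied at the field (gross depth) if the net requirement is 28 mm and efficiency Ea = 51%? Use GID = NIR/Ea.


Ea = 51% = 0.51
GID = NIR / Ea = 28 / 0.51 = 54.9020 mm

54.9020 mm


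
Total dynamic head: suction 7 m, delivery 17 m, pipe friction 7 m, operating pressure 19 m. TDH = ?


TDH = Hs + Hd + hf + Hp = 7 + 17 + 7 + 19 = 50

50 m


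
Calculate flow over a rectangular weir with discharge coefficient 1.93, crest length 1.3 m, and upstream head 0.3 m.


Q = C * L * H^(3/2) = 1.93 * 1.3 * 0.3^1.5 = 1.93 * 1.3 * 0.164317

0.4123 m^3/s


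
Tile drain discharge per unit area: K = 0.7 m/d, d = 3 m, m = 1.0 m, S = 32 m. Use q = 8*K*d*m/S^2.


q = 8*K*d*m/S^2
q = 8*0.7*3*1.0/32^2
q = 16.8000 / 1024

0.0164 m/d


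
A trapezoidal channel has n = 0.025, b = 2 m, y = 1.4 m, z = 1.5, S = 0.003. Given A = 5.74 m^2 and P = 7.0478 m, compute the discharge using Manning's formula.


R = A/P = 5.74/7.0478 = 0.814439
Q = (1/0.025) * 5.74 * 0.814439^(2/3) * 0.003^0.5

10.9674 m^3/s


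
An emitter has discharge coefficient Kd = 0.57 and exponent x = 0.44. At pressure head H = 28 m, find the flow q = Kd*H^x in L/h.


q = Kd * H^x = 0.57 * 28^0.44 = 0.57 * 4.332609

2.4696 L/h


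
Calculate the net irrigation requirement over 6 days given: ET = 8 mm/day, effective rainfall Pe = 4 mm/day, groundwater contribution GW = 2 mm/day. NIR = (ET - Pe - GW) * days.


Daily deficit = ET - Pe - GW = 8 - 4 - 2 = 2 mm/day
NIR = 2 * 6 = 12 mm

12.0000 mm


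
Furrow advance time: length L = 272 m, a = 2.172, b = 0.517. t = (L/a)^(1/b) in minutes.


t = (L/a)^(1/b)
t = (272/2.172)^(1/0.517)
t = 125.230203^(1/0.517)

11414.6968 min


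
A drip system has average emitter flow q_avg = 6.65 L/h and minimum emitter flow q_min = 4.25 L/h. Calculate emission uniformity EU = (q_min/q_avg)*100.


EU = (q_min/q_avg)*100 = (4.25/6.65)*100 = 63.9098%

63.9098 %


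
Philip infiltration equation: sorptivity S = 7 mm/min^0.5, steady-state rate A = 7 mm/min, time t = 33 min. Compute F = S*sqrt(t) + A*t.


F = S*sqrt(t) + A*t
F = 7*sqrt(33) + 7*33
F = 7*5.744563 + 231

271.2119 mm
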